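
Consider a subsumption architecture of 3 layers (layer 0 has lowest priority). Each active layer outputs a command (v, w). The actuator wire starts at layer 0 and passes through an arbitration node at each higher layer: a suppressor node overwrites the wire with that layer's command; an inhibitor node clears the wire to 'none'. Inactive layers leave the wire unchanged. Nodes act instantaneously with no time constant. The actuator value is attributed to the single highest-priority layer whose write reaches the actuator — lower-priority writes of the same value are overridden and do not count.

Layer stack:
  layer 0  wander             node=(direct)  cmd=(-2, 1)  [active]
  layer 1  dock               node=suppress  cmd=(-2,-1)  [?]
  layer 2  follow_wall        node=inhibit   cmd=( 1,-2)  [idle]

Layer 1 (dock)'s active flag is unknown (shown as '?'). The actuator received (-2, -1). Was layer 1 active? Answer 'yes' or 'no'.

yes

If layer 1 is active=yes:
  actuator would be (-2, -1)
If layer 1 is active=no:
  actuator would be (-2, 1)
Observed (-2, -1), so layer 1 was active.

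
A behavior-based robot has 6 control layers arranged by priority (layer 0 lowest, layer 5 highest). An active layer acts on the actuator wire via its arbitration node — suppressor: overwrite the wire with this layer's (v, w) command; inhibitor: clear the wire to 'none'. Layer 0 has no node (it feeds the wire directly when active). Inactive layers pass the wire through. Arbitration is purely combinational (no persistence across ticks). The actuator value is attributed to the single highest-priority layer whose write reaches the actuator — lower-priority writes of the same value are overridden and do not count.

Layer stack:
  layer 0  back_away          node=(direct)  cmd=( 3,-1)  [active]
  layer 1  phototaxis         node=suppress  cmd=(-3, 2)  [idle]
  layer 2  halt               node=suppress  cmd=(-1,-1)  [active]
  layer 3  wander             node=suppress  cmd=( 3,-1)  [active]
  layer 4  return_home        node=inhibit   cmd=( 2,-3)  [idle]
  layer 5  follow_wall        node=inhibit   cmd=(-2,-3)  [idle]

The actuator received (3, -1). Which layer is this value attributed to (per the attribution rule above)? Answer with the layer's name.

layer 0 (back_away) active — direct: (3, -1)
layer 1 (phototaxis) idle — unchanged: (3, -1)
layer 2 (halt) active — suppresses: (-1, -1)
layer 3 (wander) active — suppresses: (3, -1)
layer 4 (return_home) idle — unchanged: (3, -1)
layer 5 (follow_wall) idle — unchanged: (3, -1)
→ actuator (3, -1)
last writer: layer 3 = wander

wander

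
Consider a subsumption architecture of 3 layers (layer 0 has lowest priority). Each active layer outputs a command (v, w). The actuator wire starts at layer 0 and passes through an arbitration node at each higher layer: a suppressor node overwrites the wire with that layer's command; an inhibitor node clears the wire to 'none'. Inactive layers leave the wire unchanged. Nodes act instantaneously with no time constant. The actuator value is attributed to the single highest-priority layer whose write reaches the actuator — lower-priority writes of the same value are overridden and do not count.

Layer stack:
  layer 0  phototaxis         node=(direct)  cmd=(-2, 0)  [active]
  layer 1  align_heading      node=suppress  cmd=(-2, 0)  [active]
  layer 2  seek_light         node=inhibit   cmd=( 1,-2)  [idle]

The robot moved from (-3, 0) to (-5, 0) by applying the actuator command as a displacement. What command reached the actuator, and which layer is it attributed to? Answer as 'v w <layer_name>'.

-2 0 align_heading

displacement = (-5, 0) − (-3, 0) = (-2, 0)
L0 phototaxis: active, feeds wire = (-2, 0)
L1 align_heading: active, suppressor → wire = (-2, 0)
L2 seek_light: idle → wire stays (-2, 0)
actuator = (-2, 0) — from layer 1 (align_heading)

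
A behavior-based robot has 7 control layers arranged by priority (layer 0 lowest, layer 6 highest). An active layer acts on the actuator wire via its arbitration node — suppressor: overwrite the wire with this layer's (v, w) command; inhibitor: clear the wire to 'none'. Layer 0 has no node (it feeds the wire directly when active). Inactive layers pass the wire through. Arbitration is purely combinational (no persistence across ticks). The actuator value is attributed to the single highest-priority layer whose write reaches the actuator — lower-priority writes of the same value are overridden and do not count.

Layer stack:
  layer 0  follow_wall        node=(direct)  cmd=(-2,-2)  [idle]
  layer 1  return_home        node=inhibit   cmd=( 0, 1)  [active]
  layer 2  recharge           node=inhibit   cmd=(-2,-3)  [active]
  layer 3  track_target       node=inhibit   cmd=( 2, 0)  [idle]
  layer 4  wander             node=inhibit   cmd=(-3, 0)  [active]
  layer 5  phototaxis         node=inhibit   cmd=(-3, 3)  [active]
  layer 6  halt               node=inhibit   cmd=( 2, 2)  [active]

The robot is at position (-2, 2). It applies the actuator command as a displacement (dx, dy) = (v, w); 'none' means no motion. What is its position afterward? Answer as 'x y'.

[0] follow_wall off; wire := none
[1] return_home on (inhibit); wire := none
[2] recharge on (inhibit); wire := none
[3] track_target off; pass none
[4] wander on (inhibit); wire := none
[5] phototaxis on (inhibit); wire := none
[6] halt on (inhibit); wire := none
output none
position: (-2, 2) + none = (-2, 2)

-2 2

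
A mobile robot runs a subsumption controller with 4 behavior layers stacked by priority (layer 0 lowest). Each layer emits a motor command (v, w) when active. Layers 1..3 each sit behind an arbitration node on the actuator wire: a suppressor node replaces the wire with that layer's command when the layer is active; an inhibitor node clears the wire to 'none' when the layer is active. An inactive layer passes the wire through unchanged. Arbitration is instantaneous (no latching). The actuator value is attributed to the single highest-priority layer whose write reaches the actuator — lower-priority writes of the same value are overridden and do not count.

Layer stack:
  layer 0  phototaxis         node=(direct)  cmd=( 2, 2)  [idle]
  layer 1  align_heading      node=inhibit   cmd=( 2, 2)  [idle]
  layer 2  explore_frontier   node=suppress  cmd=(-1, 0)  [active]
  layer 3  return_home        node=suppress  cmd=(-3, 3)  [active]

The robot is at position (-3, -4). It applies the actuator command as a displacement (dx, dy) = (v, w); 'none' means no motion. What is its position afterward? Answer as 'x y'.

-6 -1

layer 0 (phototaxis) idle — none
layer 1 (align_heading) idle — unchanged: none
layer 2 (explore_frontier) active — suppresses: (-1, 0)
layer 3 (return_home) active — suppresses: (-3, 3)
→ actuator (-3, 3)
position: (-3, -4) + (-3, 3) = (-6, -1)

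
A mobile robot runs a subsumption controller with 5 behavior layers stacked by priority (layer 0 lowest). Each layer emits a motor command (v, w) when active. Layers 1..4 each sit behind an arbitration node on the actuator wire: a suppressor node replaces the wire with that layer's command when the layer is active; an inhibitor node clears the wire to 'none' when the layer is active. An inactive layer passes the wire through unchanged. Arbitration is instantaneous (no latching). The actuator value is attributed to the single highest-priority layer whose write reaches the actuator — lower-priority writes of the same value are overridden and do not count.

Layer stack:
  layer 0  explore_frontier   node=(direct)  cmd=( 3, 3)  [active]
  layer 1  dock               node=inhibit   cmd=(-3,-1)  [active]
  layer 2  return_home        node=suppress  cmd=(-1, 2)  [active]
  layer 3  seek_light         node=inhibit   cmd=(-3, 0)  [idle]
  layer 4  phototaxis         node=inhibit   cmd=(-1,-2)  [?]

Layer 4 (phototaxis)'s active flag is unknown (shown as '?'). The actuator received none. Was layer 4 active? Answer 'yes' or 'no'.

If layer 4 is active=yes:
  actuator would be none
If layer 4 is active=no:
  actuator would be (-1, 2)
Observed none, so layer 4 was active.

yes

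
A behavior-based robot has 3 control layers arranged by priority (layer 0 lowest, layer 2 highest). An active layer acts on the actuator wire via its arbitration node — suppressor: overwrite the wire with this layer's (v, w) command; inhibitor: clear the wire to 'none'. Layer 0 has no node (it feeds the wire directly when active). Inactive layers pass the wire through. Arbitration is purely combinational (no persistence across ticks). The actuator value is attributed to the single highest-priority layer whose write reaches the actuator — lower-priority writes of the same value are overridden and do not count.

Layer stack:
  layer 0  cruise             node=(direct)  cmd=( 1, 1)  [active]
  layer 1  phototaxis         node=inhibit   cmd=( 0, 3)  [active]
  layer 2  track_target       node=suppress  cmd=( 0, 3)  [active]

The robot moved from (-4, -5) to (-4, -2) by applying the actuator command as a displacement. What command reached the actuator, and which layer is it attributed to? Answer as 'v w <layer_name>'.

0 3 track_target

displacement = (-4, -2) − (-4, -5) = (0, 3)
L0 cruise: active, feeds wire = (1, 1)
L1 phototaxis: active, inhibitor → wire = none
L2 track_target: active, suppressor → wire = (0, 3)
actuator = (0, 3) — from layer 2 (track_target)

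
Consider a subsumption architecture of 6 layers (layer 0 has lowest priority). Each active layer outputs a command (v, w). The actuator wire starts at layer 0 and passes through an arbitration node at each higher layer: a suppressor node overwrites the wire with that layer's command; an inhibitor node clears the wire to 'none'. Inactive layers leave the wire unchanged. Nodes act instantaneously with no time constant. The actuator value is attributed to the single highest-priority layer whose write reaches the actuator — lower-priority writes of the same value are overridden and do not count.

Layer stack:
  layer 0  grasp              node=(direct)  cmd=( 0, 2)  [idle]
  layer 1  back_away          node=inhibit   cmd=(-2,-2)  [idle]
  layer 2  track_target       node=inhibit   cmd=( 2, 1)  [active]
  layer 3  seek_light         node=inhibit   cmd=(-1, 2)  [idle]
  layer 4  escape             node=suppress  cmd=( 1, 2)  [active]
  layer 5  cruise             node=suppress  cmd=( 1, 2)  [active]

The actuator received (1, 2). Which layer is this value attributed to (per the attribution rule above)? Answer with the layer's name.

cruise

L0 grasp: idle → wire = none
L1 back_away: idle → wire stays none
L2 track_target: active, inhibitor → wire = none
L3 seek_light: idle → wire stays none
L4 escape: active, suppressor → wire = (1, 2)
L5 cruise: active, suppressor → wire = (1, 2)
actuator = (1, 2)
last writer: layer 5 = cruise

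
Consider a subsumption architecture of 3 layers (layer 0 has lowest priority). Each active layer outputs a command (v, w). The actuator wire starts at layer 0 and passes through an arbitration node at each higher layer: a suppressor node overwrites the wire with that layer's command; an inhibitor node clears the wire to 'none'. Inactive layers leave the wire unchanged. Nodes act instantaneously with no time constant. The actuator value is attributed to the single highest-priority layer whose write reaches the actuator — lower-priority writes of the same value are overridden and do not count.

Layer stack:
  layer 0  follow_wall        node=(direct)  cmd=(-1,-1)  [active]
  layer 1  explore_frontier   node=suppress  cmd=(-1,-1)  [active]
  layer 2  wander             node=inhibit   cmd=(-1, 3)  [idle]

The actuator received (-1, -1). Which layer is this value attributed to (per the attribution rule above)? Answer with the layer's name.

explore_frontier

layer 0 (follow_wall) active — direct: (-1, -1)
layer 1 (explore_frontier) active — suppresses: (-1, -1)
layer 2 (wander) idle — unchanged: (-1, -1)
→ actuator (-1, -1)
last writer: layer 1 = explore_frontier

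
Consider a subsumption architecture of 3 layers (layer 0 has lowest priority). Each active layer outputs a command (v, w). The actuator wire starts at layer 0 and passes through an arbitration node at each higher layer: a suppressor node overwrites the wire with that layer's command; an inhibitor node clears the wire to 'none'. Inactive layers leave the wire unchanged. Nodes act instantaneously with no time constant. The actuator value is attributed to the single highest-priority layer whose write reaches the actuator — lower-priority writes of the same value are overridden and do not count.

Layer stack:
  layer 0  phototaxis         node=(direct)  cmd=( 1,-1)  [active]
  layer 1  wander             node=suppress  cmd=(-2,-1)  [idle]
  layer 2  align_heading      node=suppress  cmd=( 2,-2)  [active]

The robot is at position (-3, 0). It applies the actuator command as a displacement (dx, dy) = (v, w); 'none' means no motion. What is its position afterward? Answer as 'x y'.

-1 -2

L0 phototaxis: active, feeds wire = (1, -1)
L1 wander: idle → wire stays (1, -1)
L2 align_heading: active, suppressor → wire = (2, -2)
actuator = (2, -2)
position: (-3, 0) + (2, -2) = (-1, -2)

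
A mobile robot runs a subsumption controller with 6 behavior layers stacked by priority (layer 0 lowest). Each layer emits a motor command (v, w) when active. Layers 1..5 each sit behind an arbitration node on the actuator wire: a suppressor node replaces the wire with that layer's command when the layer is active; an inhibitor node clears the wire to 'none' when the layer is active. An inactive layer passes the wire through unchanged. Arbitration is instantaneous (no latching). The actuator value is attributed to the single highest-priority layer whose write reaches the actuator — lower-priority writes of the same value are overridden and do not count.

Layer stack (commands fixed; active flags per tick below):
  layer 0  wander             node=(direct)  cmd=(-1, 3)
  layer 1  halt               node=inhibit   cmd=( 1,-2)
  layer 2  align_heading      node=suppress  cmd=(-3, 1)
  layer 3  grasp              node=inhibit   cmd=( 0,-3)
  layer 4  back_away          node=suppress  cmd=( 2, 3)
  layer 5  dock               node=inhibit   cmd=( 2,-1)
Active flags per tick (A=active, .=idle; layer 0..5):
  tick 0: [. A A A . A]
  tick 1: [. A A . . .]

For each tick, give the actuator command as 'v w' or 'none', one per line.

none
-3 1

tick 0:
  [0] wander off; wire := none
  [1] halt on (inhibit); wire := none
  [2] align_heading on (suppress); wire := (-3, 1)
  [3] grasp on (inhibit); wire := none
  [4] back_away off; pass none
  [5] dock on (inhibit); wire := none
  output none
tick 1:
  [0] wander off; wire := none
  [1] halt on (inhibit); wire := none
  [2] align_heading on (suppress); wire := (-3, 1)
  [3] grasp off; pass (-3, 1)
  [4] back_away off; pass (-3, 1)
  [5] dock off; pass (-3, 1)
  output (-3, 1)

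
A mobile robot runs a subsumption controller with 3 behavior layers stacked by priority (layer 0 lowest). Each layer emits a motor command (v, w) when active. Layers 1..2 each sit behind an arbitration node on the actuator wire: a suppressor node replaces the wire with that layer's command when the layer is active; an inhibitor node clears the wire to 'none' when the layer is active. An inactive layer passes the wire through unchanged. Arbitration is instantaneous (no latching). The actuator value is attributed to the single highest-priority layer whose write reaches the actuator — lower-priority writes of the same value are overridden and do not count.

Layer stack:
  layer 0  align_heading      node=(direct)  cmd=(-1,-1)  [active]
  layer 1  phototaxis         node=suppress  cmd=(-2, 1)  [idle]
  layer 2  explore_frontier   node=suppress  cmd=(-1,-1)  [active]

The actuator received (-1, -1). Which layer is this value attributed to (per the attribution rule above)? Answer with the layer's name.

L0 align_heading: active, feeds wire = (-1, -1)
L1 phototaxis: idle → wire stays (-1, -1)
L2 explore_frontier: active, suppressor → wire = (-1, -1)
actuator = (-1, -1)
last writer: layer 2 = explore_frontier

explore_frontier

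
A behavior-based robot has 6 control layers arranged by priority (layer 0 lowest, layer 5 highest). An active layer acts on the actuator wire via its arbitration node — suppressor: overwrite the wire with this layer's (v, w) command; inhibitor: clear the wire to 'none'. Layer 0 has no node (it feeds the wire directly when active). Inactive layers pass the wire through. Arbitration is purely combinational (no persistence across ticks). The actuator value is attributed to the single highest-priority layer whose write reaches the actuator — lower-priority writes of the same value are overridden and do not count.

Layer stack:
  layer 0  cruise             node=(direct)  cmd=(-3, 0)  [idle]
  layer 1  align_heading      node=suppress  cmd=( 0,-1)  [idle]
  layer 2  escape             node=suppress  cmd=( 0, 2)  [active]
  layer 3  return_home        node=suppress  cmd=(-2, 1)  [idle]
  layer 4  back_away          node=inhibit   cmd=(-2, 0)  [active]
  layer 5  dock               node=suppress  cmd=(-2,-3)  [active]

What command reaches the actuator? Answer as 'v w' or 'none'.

L0 cruise: idle → wire = none
L1 align_heading: idle → wire stays none
L2 escape: active, suppressor → wire = (0, 2)
L3 return_home: idle → wire stays (0, 2)
L4 back_away: active, inhibitor → wire = none
L5 dock: active, suppressor → wire = (-2, -3)
actuator = (-2, -3)

-2 -3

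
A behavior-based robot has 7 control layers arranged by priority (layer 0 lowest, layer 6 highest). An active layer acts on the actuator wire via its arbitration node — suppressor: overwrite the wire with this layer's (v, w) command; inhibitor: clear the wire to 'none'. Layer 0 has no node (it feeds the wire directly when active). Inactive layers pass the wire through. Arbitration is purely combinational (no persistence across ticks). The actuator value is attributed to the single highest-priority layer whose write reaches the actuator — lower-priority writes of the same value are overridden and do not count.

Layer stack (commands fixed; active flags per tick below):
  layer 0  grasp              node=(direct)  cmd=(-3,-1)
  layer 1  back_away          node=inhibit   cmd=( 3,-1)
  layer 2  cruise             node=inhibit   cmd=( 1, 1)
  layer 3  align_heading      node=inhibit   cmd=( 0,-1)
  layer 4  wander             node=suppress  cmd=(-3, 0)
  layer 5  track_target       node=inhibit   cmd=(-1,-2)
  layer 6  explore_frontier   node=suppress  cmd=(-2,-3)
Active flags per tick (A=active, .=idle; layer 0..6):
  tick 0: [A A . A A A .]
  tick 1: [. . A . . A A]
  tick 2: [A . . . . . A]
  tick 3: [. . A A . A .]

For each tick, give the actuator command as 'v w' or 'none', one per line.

tick 0:
  L0 grasp: active, feeds wire = (-3, -1)
  L1 back_away: active, inhibitor → wire = none
  L2 cruise: idle → wire stays none
  L3 align_heading: active, inhibitor → wire = none
  L4 wander: active, suppressor → wire = (-3, 0)
  L5 track_target: active, inhibitor → wire = none
  L6 explore_frontier: idle → wire stays none
  actuator = none
tick 1:
  L0 grasp: idle → wire = none
  L1 back_away: idle → wire stays none
  L2 cruise: active, inhibitor → wire = none
  L3 align_heading: idle → wire stays none
  L4 wander: idle → wire stays none
  L5 track_target: active, inhibitor → wire = none
  L6 explore_frontier: active, suppressor → wire = (-2, -3)
  actuator = (-2, -3)
tick 2:
  L0 grasp: active, feeds wire = (-3, -1)
  L1 back_away: idle → wire stays (-3, -1)
  L2 cruise: idle → wire stays (-3, -1)
  L3 align_heading: idle → wire stays (-3, -1)
  L4 wander: idle → wire stays (-3, -1)
  L5 track_target: idle → wire stays (-3, -1)
  L6 explore_frontier: active, suppressor → wire = (-2, -3)
  actuator = (-2, -3)
tick 3:
  L0 grasp: idle → wire = none
  L1 back_away: idle → wire stays none
  L2 cruise: active, inhibitor → wire = none
  L3 align_heading: active, inhibitor → wire = none
  L4 wander: idle → wire stays none
  L5 track_target: active, inhibitor → wire = none
  L6 explore_frontier: idle → wire stays none
  actuator = none

none
-2 -3
-2 -3
none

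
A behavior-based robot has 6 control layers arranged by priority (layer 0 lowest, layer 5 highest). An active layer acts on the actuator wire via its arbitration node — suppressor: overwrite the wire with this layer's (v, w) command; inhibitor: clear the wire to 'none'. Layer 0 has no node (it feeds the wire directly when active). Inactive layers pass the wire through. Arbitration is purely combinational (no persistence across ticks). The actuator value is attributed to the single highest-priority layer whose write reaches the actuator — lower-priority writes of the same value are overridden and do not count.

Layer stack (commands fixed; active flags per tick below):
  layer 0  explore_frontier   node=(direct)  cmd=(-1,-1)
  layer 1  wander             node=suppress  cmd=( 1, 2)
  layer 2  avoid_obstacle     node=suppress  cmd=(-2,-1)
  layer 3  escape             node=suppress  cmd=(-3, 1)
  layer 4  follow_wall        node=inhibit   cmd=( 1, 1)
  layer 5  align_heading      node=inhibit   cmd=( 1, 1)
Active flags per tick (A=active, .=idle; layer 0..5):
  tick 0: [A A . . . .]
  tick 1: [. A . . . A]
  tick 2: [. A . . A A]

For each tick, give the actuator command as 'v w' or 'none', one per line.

tick 0:
  [0] explore_frontier on; wire := (-1, -1)
  [1] wander on (suppress); wire := (1, 2)
  [2] avoid_obstacle off; pass (1, 2)
  [3] escape off; pass (1, 2)
  [4] follow_wall off; pass (1, 2)
  [5] align_heading off; pass (1, 2)
  output (1, 2)
tick 1:
  [0] explore_frontier off; wire := none
  [1] wander on (suppress); wire := (1, 2)
  [2] avoid_obstacle off; pass (1, 2)
  [3] escape off; pass (1, 2)
  [4] follow_wall off; pass (1, 2)
  [5] align_heading on (inhibit); wire := none
  output none
tick 2:
  [0] explore_frontier off; wire := none
  [1] wander on (suppress); wire := (1, 2)
  [2] avoid_obstacle off; pass (1, 2)
  [3] escape off; pass (1, 2)
  [4] follow_wall on (inhibit); wire := none
  [5] align_heading on (inhibit); wire := none
  output none

1 2
none
none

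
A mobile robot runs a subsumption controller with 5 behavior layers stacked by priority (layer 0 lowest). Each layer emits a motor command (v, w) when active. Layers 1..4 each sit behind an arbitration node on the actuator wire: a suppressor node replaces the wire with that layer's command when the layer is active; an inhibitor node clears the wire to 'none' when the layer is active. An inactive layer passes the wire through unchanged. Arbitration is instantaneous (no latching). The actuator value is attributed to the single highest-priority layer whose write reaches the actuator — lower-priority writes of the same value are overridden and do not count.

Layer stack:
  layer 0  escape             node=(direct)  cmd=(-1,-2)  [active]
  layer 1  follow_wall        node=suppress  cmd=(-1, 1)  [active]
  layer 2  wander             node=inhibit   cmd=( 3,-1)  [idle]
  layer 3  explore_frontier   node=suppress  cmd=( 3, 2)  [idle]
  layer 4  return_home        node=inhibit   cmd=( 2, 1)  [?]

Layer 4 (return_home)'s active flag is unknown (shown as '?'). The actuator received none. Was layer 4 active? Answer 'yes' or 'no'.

If layer 4 is active=yes:
  actuator would be none
If layer 4 is active=no:
  actuator would be (-1, 1)
Observed none, so layer 4 was active.

yes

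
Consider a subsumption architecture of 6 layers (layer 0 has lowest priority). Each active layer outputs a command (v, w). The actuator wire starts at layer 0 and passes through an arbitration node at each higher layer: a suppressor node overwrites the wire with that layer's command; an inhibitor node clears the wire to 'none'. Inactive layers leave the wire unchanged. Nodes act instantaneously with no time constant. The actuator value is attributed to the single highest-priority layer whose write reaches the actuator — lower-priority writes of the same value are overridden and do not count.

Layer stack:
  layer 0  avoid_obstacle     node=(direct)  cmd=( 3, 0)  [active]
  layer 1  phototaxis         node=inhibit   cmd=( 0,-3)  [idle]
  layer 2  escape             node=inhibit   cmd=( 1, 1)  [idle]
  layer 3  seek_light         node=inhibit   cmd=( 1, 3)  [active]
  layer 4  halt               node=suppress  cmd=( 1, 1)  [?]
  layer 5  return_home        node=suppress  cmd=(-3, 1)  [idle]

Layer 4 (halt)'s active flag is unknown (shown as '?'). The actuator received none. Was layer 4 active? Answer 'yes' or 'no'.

no

If layer 4 is active=yes:
  actuator would be (1, 1)
If layer 4 is active=no:
  actuator would be none
Observed none, so layer 4 was idle.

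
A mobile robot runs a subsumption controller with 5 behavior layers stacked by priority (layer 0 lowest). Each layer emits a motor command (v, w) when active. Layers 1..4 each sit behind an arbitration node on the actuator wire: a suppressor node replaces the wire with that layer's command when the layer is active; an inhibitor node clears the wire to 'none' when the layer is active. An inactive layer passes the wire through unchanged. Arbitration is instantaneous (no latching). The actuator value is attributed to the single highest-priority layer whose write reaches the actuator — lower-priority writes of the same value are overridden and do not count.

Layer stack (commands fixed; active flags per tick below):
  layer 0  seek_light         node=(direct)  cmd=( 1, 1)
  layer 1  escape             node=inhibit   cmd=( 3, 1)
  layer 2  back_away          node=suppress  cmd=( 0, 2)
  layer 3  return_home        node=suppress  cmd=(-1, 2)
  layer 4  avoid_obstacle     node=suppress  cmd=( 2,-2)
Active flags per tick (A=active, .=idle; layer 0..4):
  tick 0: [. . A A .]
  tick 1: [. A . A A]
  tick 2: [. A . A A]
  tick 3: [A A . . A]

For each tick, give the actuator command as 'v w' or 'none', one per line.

tick 0:
  L0 seek_light: idle → wire = none
  L1 escape: idle → wire stays none
  L2 back_away: active, suppressor → wire = (0, 2)
  L3 return_home: active, suppressor → wire = (-1, 2)
  L4 avoid_obstacle: idle → wire stays (-1, 2)
  actuator = (-1, 2)
tick 1:
  L0 seek_light: idle → wire = none
  L1 escape: active, inhibitor → wire = none
  L2 back_away: idle → wire stays none
  L3 return_home: active, suppressor → wire = (-1, 2)
  L4 avoid_obstacle: active, suppressor → wire = (2, -2)
  actuator = (2, -2)
tick 2:
  L0 seek_light: idle → wire = none
  L1 escape: active, inhibitor → wire = none
  L2 back_away: idle → wire stays none
  L3 return_home: active, suppressor → wire = (-1, 2)
  L4 avoid_obstacle: active, suppressor → wire = (2, -2)
  actuator = (2, -2)
tick 3:
  L0 seek_light: active, feeds wire = (1, 1)
  L1 escape: active, inhibitor → wire = none
  L2 back_away: idle → wire stays none
  L3 return_home: idle → wire stays none
  L4 avoid_obstacle: active, suppressor → wire = (2, -2)
  actuator = (2, -2)

-1 2
2 -2
2 -2
2 -2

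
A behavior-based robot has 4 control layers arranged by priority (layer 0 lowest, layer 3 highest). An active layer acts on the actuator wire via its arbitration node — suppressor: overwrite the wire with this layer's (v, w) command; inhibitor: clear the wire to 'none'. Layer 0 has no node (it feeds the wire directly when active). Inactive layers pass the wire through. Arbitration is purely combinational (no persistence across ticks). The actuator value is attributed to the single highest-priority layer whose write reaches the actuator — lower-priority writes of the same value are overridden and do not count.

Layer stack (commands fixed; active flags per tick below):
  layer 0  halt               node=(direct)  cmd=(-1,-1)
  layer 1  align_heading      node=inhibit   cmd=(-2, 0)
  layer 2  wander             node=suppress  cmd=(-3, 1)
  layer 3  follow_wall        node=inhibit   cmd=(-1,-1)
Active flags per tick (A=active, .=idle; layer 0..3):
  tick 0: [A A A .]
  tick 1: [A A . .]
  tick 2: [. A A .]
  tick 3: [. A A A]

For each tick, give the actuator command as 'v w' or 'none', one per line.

-3 1
none
-3 1
none

tick 0:
  L0 halt: active, feeds wire = (-1, -1)
  L1 align_heading: active, inhibitor → wire = none
  L2 wander: active, suppressor → wire = (-3, 1)
  L3 follow_wall: idle → wire stays (-3, 1)
  actuator = (-3, 1)
tick 1:
  L0 halt: active, feeds wire = (-1, -1)
  L1 align_heading: active, inhibitor → wire = none
  L2 wander: idle → wire stays none
  L3 follow_wall: idle → wire stays none
  actuator = none
tick 2:
  L0 halt: idle → wire = none
  L1 align_heading: active, inhibitor → wire = none
  L2 wander: active, suppressor → wire = (-3, 1)
  L3 follow_wall: idle → wire stays (-3, 1)
  actuator = (-3, 1)
tick 3:
  L0 halt: idle → wire = none
  L1 align_heading: active, inhibitor → wire = none
  L2 wander: active, suppressor → wire = (-3, 1)
  L3 follow_wall: active, inhibitor → wire = none
  actuator = none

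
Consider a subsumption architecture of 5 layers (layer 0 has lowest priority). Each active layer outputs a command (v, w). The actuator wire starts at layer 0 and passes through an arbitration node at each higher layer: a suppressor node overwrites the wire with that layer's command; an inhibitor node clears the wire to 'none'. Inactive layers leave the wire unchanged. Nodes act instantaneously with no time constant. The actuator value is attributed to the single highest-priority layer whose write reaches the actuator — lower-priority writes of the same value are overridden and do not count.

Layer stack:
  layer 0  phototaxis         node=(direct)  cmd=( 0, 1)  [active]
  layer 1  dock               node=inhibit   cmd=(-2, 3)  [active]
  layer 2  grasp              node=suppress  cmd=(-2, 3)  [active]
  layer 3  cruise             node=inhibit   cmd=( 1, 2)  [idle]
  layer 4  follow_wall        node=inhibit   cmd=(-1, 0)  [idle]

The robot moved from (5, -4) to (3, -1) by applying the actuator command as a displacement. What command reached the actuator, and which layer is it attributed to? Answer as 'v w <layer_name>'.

displacement = (3, -1) − (5, -4) = (-2, 3)
[0] phototaxis on; wire := (0, 1)
[1] dock on (inhibit); wire := none
[2] grasp on (suppress); wire := (-2, 3)
[3] cruise off; pass (-2, 3)
[4] follow_wall off; pass (-2, 3)
output (-2, 3) — from layer 2 (grasp)

-2 3 grasp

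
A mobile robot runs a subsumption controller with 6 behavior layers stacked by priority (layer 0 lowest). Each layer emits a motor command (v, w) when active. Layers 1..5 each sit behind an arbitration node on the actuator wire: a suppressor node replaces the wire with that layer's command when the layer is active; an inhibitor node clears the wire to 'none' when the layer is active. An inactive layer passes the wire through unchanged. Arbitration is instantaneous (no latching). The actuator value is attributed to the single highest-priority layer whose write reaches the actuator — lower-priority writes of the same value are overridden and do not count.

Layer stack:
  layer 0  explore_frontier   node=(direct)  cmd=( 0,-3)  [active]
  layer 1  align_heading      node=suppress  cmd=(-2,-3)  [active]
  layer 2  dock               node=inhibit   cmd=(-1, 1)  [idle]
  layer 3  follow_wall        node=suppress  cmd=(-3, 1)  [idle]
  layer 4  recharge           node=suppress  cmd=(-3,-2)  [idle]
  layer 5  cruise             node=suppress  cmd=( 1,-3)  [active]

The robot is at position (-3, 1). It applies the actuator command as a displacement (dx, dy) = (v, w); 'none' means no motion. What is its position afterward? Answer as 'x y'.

-2 -2

L0 explore_frontier: active, feeds wire = (0, -3)
L1 align_heading: active, suppressor → wire = (-2, -3)
L2 dock: idle → wire stays (-2, -3)
L3 follow_wall: idle → wire stays (-2, -3)
L4 recharge: idle → wire stays (-2, -3)
L5 cruise: active, suppressor → wire = (1, -3)
actuator = (1, -3)
position: (-3, 1) + (1, -3) = (-2, -2)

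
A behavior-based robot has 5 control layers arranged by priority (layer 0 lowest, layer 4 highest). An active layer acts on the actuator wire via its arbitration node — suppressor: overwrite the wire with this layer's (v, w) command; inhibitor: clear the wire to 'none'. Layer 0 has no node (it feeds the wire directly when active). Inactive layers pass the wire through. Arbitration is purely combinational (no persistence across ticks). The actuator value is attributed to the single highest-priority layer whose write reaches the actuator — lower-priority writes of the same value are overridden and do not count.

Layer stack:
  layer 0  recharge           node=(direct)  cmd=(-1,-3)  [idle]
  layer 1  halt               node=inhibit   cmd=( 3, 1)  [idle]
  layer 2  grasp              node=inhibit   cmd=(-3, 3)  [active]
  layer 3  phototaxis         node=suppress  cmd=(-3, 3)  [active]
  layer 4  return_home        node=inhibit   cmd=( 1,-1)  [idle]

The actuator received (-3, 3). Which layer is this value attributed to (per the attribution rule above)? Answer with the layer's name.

layer 0 (recharge) idle — none
layer 1 (halt) idle — unchanged: none
layer 2 (grasp) active — inhibits: none
layer 3 (phototaxis) active — suppresses: (-3, 3)
layer 4 (return_home) idle — unchanged: (-3, 3)
→ actuator (-3, 3)
last writer: layer 3 = phototaxis

phototaxis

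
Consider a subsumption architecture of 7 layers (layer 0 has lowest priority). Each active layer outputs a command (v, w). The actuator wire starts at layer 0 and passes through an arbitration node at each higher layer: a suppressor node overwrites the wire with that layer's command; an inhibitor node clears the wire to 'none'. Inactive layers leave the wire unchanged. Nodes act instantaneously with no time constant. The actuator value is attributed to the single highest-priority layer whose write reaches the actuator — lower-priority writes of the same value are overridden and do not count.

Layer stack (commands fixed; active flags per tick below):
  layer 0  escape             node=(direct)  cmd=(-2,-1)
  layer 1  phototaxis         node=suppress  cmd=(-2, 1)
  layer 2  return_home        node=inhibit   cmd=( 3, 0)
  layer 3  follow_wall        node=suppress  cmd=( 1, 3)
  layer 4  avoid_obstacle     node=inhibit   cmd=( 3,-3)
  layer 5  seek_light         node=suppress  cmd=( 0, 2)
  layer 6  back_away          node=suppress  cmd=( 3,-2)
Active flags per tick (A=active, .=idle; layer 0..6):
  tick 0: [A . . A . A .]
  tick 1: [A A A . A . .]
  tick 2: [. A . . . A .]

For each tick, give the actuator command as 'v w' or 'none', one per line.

0 2
none
0 2

tick 0:
  L0 escape: active, feeds wire = (-2, -1)
  L1 phototaxis: idle → wire stays (-2, -1)
  L2 return_home: idle → wire stays (-2, -1)
  L3 follow_wall: active, suppressor → wire = (1, 3)
  L4 avoid_obstacle: idle → wire stays (1, 3)
  L5 seek_light: active, suppressor → wire = (0, 2)
  L6 back_away: idle → wire stays (0, 2)
  actuator = (0, 2)
tick 1:
  L0 escape: active, feeds wire = (-2, -1)
  L1 phototaxis: active, suppressor → wire = (-2, 1)
  L2 return_home: active, inhibitor → wire = none
  L3 follow_wall: idle → wire stays none
  L4 avoid_obstacle: active, inhibitor → wire = none
  L5 seek_light: idle → wire stays none
  L6 back_away: idle → wire stays none
  actuator = none
tick 2:
  L0 escape: idle → wire = none
  L1 phototaxis: active, suppressor → wire = (-2, 1)
  L2 return_home: idle → wire stays (-2, 1)
  L3 follow_wall: idle → wire stays (-2, 1)
  L4 avoid_obstacle: idle → wire stays (-2, 1)
  L5 seek_light: active, suppressor → wire = (0, 2)
  L6 back_away: idle → wire stays (0, 2)
  actuator = (0, 2)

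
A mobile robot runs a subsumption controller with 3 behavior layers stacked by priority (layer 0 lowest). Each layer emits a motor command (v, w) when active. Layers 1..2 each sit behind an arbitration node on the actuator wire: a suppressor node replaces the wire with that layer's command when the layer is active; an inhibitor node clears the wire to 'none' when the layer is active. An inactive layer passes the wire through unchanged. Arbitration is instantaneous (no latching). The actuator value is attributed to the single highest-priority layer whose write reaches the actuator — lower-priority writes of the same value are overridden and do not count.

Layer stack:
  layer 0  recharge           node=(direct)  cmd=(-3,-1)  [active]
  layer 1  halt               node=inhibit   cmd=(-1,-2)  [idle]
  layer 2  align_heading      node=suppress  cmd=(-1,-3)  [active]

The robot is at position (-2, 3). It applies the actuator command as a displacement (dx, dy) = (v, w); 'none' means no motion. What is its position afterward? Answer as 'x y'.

[0] recharge on; wire := (-3, -1)
[1] halt off; pass (-3, -1)
[2] align_heading on (suppress); wire := (-1, -3)
output (-1, -3)
position: (-2, 3) + (-1, -3) = (-3, 0)

-3 0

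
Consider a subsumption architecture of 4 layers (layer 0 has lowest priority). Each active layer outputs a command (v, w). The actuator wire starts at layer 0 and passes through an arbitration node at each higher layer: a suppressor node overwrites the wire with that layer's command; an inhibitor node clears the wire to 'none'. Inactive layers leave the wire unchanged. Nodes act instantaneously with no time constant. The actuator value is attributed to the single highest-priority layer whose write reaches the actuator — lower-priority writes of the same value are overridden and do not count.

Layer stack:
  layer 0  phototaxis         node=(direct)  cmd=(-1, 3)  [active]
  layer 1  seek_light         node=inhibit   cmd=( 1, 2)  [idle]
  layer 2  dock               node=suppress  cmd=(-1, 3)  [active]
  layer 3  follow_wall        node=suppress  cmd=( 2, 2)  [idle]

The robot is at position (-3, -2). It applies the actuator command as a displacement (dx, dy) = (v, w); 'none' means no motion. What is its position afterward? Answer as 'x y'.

layer 0 (phototaxis) active — direct: (-1, 3)
layer 1 (seek_light) idle — unchanged: (-1, 3)
layer 2 (dock) active — suppresses: (-1, 3)
layer 3 (follow_wall) idle — unchanged: (-1, 3)
→ actuator (-1, 3)
position: (-3, -2) + (-1, 3) = (-4, 1)

-4 1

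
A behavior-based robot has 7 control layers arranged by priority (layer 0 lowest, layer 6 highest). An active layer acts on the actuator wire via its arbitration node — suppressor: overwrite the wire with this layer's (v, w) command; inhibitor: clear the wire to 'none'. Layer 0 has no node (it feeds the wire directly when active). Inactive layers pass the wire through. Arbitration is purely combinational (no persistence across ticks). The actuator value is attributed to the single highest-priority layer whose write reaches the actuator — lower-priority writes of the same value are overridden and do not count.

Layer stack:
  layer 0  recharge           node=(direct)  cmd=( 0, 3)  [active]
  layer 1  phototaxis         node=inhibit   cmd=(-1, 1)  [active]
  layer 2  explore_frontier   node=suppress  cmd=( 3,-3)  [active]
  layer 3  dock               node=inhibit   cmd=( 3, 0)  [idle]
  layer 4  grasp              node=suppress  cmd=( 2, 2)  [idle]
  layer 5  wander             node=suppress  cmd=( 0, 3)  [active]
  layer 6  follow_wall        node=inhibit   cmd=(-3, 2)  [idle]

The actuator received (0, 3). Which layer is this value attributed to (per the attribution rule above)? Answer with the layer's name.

wander

layer 0 (recharge) active — direct: (0, 3)
layer 1 (phototaxis) active — inhibits: none
layer 2 (explore_frontier) active — suppresses: (3, -3)
layer 3 (dock) idle — unchanged: (3, -3)
layer 4 (grasp) idle — unchanged: (3, -3)
layer 5 (wander) active — suppresses: (0, 3)
layer 6 (follow_wall) idle — unchanged: (0, 3)
→ actuator (0, 3)
last writer: layer 5 = wander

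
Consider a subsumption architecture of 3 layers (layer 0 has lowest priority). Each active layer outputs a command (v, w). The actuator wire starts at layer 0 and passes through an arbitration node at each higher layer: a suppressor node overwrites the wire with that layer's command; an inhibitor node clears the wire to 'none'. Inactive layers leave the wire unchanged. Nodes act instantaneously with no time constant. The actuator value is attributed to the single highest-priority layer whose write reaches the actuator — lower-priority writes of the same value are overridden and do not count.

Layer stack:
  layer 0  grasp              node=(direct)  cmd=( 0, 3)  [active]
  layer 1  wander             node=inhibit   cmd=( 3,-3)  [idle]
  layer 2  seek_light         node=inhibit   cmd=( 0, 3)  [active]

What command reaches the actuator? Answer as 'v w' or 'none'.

[0] grasp on; wire := (0, 3)
[1] wander off; pass (0, 3)
[2] seek_light on (inhibit); wire := none
output none

none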